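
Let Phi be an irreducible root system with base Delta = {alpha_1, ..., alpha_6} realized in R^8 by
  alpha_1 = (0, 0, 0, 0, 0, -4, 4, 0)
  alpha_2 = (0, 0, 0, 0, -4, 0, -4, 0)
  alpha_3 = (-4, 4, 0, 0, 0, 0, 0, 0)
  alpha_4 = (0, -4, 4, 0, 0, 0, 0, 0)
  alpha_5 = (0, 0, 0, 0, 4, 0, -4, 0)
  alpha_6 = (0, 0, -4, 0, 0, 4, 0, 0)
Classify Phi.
type D_6

Compute the Cartan integers a_ij = 2(alpha_i, alpha_j)/(alpha_j, alpha_j); the resulting 6x6 Cartan matrix is
[[2, -1, 0, 0, -1, -1], [-1, 2, 0, 0, 0, 0], [0, 0, 2, -1, 0, 0], [0, 0, -1, 2, 0, -1], [-1, 0, 0, 0, 2, 0], [-1, 0, 0, -1, 0, 2]].
All simple roots have the same length, so the diagram is simply laced. The associated Dynkin diagram is a chain of 4 nodes with a fork of two nodes at one end (D_6), so the type is D_6 (the algebra so(12)).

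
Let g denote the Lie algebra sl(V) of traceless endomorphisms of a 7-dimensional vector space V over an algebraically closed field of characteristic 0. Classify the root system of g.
A_6 (sl(7))

This is sl(7), which has dimension 7^2 - 1 = 48 and rank 7 - 1 = 6 (a Cartan subalgebra is the diagonal traceless matrices). In the classification of classical Lie algebras, the special linear algebra sl(n+1) has type A_n; here n = 6, so the Dynkin diagram is a chain of 6 nodes with single edges (A_6). Hence the type is A_6.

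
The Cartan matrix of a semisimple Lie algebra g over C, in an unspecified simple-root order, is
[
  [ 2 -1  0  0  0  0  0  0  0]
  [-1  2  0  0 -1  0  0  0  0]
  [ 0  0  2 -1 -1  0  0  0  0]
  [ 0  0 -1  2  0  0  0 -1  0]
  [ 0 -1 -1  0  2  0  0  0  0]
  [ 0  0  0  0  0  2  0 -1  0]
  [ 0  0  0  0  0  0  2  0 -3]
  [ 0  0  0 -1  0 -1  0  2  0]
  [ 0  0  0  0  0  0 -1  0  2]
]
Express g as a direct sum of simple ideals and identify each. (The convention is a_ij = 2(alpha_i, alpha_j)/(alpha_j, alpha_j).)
The diagram associated to this matrix has two connected components: the simple roots {alpha_1, alpha_2, alpha_3, alpha_4, alpha_5, alpha_6, alpha_8} form a chain of 7 nodes with single edges (A_7), and {alpha_7, alpha_9} form two nodes joined by a triple edge (G_2). A semisimple Lie algebra decomposes uniquely as the direct sum of simple ideals, one per connected component of its Dynkin diagram, so g ≅ A_7 ⊕ G_2 (dimension 63 + 14 = 77).

A7 + G2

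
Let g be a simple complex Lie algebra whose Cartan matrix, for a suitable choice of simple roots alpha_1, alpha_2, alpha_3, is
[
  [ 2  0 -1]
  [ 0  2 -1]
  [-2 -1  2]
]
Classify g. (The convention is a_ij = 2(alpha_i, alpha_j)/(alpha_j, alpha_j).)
B3

The matrix has rank 3 with 2's on the diagonal. Reading the off-diagonal entries as Dynkin edges (a single edge where a_ij = a_ji = -1; a double or triple edge where a_ij * a_ji = 2 or 3), the diagram is a chain of 3 nodes with a double edge at one end; the terminal node there is the unique short simple root (B_3). One simple-root ordering that puts it in standard form is (alpha_2, alpha_3, alpha_1). So the algebra is type B_3, i.e. so(7).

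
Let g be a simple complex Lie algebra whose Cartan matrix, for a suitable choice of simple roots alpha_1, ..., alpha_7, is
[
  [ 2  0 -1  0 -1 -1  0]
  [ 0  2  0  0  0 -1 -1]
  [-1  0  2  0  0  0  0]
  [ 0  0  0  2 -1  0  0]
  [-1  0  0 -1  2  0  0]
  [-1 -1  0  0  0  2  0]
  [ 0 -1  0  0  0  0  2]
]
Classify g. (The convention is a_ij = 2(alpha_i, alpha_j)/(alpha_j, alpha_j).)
The matrix has rank 7 with 2's on the diagonal. Reading the off-diagonal entries as Dynkin edges (a single edge where a_ij = a_ji = -1; a double or triple edge where a_ij * a_ji = 2 or 3), the diagram is a chain of 6 nodes with one extra node attached to the third node from one end (E_7). One simple-root ordering that puts it in standard form is (alpha_4, alpha_3, alpha_5, alpha_1, alpha_6, alpha_2, alpha_7). So the algebra is type E_7.

E7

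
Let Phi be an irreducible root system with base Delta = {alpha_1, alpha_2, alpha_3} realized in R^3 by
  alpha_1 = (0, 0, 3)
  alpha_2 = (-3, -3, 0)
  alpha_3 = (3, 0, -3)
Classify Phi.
type B_3

Compute the Cartan integers a_ij = 2(alpha_i, alpha_j)/(alpha_j, alpha_j); the resulting 3x3 Cartan matrix is
[[2, 0, -1], [0, 2, -1], [-2, -1, 2]].
The roots have two lengths (squared-length ratio 2:1); the short ones are alpha_{1}. The associated Dynkin diagram is a chain of 3 nodes with a double edge at one end; the terminal node there is the unique short simple root (B_3), so the type is B_3 (the algebra so(7)).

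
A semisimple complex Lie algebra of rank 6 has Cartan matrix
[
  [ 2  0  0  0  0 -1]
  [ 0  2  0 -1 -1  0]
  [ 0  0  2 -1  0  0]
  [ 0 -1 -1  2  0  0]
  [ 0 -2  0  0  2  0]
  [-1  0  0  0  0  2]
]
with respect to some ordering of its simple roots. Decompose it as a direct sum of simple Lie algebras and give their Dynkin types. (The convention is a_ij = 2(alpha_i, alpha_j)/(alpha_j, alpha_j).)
The diagram associated to this matrix has two connected components: the simple roots {alpha_1, alpha_6} form a chain of 2 nodes with single edges (A_2), and {alpha_2, alpha_3, alpha_4, alpha_5} form a chain of 4 nodes with a double edge at one end; the terminal node there is the unique long simple root (C_4). A semisimple Lie algebra decomposes uniquely as the direct sum of simple ideals, one per connected component of its Dynkin diagram, so g ≅ A_2 ⊕ C_4 (dimension 8 + 36 = 44).

A_2 + C_4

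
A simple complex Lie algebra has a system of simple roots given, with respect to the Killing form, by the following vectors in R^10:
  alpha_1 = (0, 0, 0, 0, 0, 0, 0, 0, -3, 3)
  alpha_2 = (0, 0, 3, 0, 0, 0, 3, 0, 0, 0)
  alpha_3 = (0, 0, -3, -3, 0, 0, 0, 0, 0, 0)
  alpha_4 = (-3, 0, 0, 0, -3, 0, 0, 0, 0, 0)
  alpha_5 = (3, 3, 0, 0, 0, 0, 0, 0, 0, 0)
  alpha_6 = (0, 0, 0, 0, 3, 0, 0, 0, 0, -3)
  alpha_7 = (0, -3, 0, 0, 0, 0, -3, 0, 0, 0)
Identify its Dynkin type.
Compute the Cartan integers a_ij = 2(alpha_i, alpha_j)/(alpha_j, alpha_j); the resulting 7x7 Cartan matrix is
[[2, 0, 0, 0, 0, -1, 0], [0, 2, -1, 0, 0, 0, -1], [0, -1, 2, 0, 0, 0, 0], [0, 0, 0, 2, -1, -1, 0], [0, 0, 0, -1, 2, 0, -1], [-1, 0, 0, -1, 0, 2, 0], [0, -1, 0, 0, -1, 0, 2]].
All simple roots have the same length, so the diagram is simply laced. The associated Dynkin diagram is a chain of 7 nodes with single edges (A_7), so the type is A_7 (the algebra sl(8)).

A_7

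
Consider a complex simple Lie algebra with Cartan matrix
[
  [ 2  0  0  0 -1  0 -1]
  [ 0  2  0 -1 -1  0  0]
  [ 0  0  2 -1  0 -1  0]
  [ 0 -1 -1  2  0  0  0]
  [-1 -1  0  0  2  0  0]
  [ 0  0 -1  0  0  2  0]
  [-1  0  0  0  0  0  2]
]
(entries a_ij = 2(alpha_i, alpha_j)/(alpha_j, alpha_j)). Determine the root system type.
The matrix has rank 7 with 2's on the diagonal. Reading the off-diagonal entries as Dynkin edges (a single edge where a_ij = a_ji = -1; a double or triple edge where a_ij * a_ji = 2 or 3), the diagram is a chain of 7 nodes with single edges (A_7). One simple-root ordering that puts it in standard form is (alpha_6, alpha_3, alpha_4, alpha_2, alpha_5, alpha_1, alpha_7). So the algebra is type A_7, i.e. sl(8).

A7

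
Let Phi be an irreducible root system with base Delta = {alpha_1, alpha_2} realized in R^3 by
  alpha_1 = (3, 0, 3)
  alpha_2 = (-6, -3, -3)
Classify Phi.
G_2

Compute the Cartan integers a_ij = 2(alpha_i, alpha_j)/(alpha_j, alpha_j); the resulting 2x2 Cartan matrix is
[[2, -1], [-3, 2]].
The roots have two lengths (squared-length ratio 3:1); the short ones are alpha_{1}. The associated Dynkin diagram is two nodes joined by a triple edge (G_2), so the type is G_2.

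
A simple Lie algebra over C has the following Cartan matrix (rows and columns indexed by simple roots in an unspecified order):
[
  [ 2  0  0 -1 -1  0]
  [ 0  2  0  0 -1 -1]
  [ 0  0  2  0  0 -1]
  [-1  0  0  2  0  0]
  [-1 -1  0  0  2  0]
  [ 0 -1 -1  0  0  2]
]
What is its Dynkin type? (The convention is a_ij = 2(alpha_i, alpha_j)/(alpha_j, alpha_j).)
The matrix has rank 6 with 2's on the diagonal. Reading the off-diagonal entries as Dynkin edges (a single edge where a_ij = a_ji = -1; a double or triple edge where a_ij * a_ji = 2 or 3), the diagram is a chain of 6 nodes with single edges (A_6). One simple-root ordering that puts it in standard form is (alpha_3, alpha_6, alpha_2, alpha_5, alpha_1, alpha_4). So the algebra is type A_6, i.e. sl(7).

A_6 (sl(7))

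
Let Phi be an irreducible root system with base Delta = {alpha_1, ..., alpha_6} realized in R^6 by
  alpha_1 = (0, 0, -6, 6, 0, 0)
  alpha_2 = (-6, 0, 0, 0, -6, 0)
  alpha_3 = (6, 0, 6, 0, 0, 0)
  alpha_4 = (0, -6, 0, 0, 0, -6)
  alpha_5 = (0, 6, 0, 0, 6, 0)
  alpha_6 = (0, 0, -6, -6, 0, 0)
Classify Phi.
D6

Compute the Cartan integers a_ij = 2(alpha_i, alpha_j)/(alpha_j, alpha_j); the resulting 6x6 Cartan matrix is
[[2, 0, -1, 0, 0, 0], [0, 2, -1, 0, -1, 0], [-1, -1, 2, 0, 0, -1], [0, 0, 0, 2, -1, 0], [0, -1, 0, -1, 2, 0], [0, 0, -1, 0, 0, 2]].
All simple roots have the same length, so the diagram is simply laced. The associated Dynkin diagram is a chain of 4 nodes with a fork of two nodes at one end (D_6), so the type is D_6 (the algebra so(12)).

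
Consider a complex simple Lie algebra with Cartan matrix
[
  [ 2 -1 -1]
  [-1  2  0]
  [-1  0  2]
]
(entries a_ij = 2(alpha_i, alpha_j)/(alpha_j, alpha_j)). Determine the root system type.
The matrix has rank 3 with 2's on the diagonal. Reading the off-diagonal entries as Dynkin edges (a single edge where a_ij = a_ji = -1; a double or triple edge where a_ij * a_ji = 2 or 3), the diagram is a chain of 3 nodes with single edges (A_3). One simple-root ordering that puts it in standard form is (alpha_3, alpha_1, alpha_2). So the algebra is type A_3, i.e. sl(4).

A3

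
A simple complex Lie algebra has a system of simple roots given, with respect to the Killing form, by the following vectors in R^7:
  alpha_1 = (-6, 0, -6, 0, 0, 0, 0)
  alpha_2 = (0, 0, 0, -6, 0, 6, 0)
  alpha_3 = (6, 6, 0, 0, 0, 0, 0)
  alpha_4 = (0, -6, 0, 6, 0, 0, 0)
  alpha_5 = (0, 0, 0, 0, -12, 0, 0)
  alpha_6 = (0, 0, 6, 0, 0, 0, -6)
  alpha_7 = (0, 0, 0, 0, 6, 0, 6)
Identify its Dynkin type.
Compute the Cartan integers a_ij = 2(alpha_i, alpha_j)/(alpha_j, alpha_j); the resulting 7x7 Cartan matrix is
[[2, 0, -1, 0, 0, -1, 0], [0, 2, 0, -1, 0, 0, 0], [-1, 0, 2, -1, 0, 0, 0], [0, -1, -1, 2, 0, 0, 0], [0, 0, 0, 0, 2, 0, -2], [-1, 0, 0, 0, 0, 2, -1], [0, 0, 0, 0, -1, -1, 2]].
The roots have two lengths (squared-length ratio 2:1); the short ones are alpha_{1,2,3,4,6,7}. The associated Dynkin diagram is a chain of 7 nodes with a double edge at one end; the terminal node there is the unique long simple root (C_7), so the type is C_7 (the algebra sp(14)).

C7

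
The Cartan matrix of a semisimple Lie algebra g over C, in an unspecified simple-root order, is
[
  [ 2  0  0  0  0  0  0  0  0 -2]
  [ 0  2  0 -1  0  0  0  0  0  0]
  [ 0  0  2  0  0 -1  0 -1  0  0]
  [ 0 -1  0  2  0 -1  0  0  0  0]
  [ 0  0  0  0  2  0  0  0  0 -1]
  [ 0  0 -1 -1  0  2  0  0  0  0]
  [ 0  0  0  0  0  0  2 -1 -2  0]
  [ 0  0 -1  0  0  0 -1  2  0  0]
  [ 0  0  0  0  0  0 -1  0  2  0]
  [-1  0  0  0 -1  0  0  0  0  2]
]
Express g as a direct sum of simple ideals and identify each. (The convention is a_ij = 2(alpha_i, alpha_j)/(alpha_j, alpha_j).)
B_7 + C_3

The diagram associated to this matrix has two connected components: the simple roots {alpha_2, alpha_3, alpha_4, alpha_6, alpha_7, alpha_8, alpha_9} form a chain of 7 nodes with a double edge at one end; the terminal node there is the unique short simple root (B_7), and {alpha_1, alpha_5, alpha_10} form a chain of 3 nodes with a double edge at one end; the terminal node there is the unique long simple root (C_3). A semisimple Lie algebra decomposes uniquely as the direct sum of simple ideals, one per connected component of its Dynkin diagram, so g ≅ B_7 ⊕ C_3 (dimension 105 + 21 = 126).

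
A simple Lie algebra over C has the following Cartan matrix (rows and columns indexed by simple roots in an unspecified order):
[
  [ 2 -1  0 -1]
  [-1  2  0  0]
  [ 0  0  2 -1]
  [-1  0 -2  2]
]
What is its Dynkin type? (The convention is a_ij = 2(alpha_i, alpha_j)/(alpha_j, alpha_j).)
B4

The matrix has rank 4 with 2's on the diagonal. Reading the off-diagonal entries as Dynkin edges (a single edge where a_ij = a_ji = -1; a double or triple edge where a_ij * a_ji = 2 or 3), the diagram is a chain of 4 nodes with a double edge at one end; the terminal node there is the unique short simple root (B_4). One simple-root ordering that puts it in standard form is (alpha_2, alpha_1, alpha_4, alpha_3). So the algebra is type B_4, i.e. so(9).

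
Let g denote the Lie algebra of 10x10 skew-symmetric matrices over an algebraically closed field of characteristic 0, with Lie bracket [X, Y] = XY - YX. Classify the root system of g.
D_5 (so(10))

This is so(10) with 10 even, which has dimension 10(10-1)/2 = 45 and rank 10/2 = 5. In the classification of classical Lie algebras, the orthogonal algebra so(2n) in an even number of variables has type D_n; here n = 5, so the Dynkin diagram is a chain of 3 nodes with a fork of two nodes at one end (D_5). Hence the type is D_5.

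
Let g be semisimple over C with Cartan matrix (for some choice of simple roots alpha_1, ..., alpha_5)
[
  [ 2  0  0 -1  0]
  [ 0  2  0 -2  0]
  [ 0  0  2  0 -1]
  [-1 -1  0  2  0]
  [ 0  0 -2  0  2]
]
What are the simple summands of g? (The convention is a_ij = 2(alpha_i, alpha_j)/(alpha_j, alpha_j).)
The diagram associated to this matrix has two connected components: the simple roots {alpha_3, alpha_5} form a chain of 2 nodes with a double edge at one end; the terminal node there is the unique short simple root (B_2), and {alpha_1, alpha_2, alpha_4} form a chain of 3 nodes with a double edge at one end; the terminal node there is the unique long simple root (C_3). A semisimple Lie algebra decomposes uniquely as the direct sum of simple ideals, one per connected component of its Dynkin diagram, so g ≅ B_2 ⊕ C_3 (dimension 10 + 21 = 31).

B_2 (so(5)) ⊕ C_3 (sp(6))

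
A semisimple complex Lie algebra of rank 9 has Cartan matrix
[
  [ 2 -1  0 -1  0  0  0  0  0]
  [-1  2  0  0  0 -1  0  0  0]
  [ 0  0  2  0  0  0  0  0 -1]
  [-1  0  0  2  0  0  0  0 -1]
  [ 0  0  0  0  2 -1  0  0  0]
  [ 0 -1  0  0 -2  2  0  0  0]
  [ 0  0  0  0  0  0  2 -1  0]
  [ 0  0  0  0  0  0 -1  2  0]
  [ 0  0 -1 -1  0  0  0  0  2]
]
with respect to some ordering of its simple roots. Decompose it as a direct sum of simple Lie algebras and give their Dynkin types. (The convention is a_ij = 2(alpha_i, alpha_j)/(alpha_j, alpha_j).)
A_2 (sl(3)) + B_7 (so(15))

The diagram associated to this matrix has two connected components: the simple roots {alpha_7, alpha_8} form a chain of 2 nodes with single edges (A_2), and {alpha_1, alpha_2, alpha_3, alpha_4, alpha_5, alpha_6, alpha_9} form a chain of 7 nodes with a double edge at one end; the terminal node there is the unique short simple root (B_7). A semisimple Lie algebra decomposes uniquely as the direct sum of simple ideals, one per connected component of its Dynkin diagram, so g ≅ A_2 ⊕ B_7 (dimension 8 + 105 = 113).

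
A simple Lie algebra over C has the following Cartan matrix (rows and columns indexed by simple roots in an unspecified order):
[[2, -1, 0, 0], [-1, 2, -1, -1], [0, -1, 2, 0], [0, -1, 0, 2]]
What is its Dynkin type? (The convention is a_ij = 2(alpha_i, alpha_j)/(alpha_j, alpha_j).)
D_4 (so(8))

The matrix has rank 4 with 2's on the diagonal. Reading the off-diagonal entries as Dynkin edges (a single edge where a_ij = a_ji = -1; a double or triple edge where a_ij * a_ji = 2 or 3), the diagram is a chain of 2 nodes with a fork of two nodes at one end (D_4). One simple-root ordering that puts it in standard form is (alpha_4, alpha_2, alpha_3, alpha_1). So the algebra is type D_4, i.e. so(8).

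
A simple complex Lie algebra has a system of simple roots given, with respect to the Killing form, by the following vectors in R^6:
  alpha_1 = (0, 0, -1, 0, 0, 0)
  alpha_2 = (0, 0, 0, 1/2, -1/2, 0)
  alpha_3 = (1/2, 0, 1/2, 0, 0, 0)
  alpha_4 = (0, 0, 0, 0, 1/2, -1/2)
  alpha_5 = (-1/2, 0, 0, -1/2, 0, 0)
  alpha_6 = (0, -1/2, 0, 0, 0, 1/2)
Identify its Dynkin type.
Compute the Cartan integers a_ij = 2(alpha_i, alpha_j)/(alpha_j, alpha_j); the resulting 6x6 Cartan matrix is
[[2, 0, -2, 0, 0, 0], [0, 2, 0, -1, -1, 0], [-1, 0, 2, 0, -1, 0], [0, -1, 0, 2, 0, -1], [0, -1, -1, 0, 2, 0], [0, 0, 0, -1, 0, 2]].
The roots have two lengths (squared-length ratio 2:1); the short ones are alpha_{2,3,4,5,6}. The associated Dynkin diagram is a chain of 6 nodes with a double edge at one end; the terminal node there is the unique long simple root (C_6), so the type is C_6 (the algebra sp(12)).

type C_6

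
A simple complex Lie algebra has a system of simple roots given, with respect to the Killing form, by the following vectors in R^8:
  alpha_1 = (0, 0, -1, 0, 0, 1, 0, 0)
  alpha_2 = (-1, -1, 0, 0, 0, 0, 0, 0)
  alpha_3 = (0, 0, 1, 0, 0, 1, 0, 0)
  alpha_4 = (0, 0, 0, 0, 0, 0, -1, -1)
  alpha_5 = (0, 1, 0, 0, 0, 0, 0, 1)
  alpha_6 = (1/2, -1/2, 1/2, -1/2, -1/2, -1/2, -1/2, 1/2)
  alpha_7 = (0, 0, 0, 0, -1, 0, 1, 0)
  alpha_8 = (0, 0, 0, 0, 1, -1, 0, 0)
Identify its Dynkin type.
E_8

Compute the Cartan integers a_ij = 2(alpha_i, alpha_j)/(alpha_j, alpha_j); the resulting 8x8 Cartan matrix is
[[2, 0, 0, 0, 0, -1, 0, -1], [0, 2, 0, 0, -1, 0, 0, 0], [0, 0, 2, 0, 0, 0, 0, -1], [0, 0, 0, 2, -1, 0, -1, 0], [0, -1, 0, -1, 2, 0, 0, 0], [-1, 0, 0, 0, 0, 2, 0, 0], [0, 0, 0, -1, 0, 0, 2, -1], [-1, 0, -1, 0, 0, 0, -1, 2]].
All simple roots have the same length, so the diagram is simply laced. The associated Dynkin diagram is a chain of 7 nodes with one extra node attached to the third node from one end (E_8), so the type is E_8.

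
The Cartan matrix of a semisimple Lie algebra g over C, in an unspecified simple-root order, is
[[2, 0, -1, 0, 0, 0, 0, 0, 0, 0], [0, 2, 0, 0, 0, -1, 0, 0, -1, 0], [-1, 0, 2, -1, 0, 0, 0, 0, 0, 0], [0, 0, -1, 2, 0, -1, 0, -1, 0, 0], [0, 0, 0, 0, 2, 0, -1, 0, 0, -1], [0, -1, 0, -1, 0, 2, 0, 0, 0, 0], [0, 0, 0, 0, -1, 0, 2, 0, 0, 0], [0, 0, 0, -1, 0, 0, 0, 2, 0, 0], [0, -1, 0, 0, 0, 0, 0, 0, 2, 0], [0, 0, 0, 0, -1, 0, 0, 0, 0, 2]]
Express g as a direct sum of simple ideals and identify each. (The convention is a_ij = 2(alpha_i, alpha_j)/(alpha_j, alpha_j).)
The diagram associated to this matrix has two connected components: the simple roots {alpha_5, alpha_7, alpha_10} form a chain of 3 nodes with single edges (A_3), and {alpha_1, alpha_2, alpha_3, alpha_4, alpha_6, alpha_8, alpha_9} form a chain of 6 nodes with one extra node attached to the third node from one end (E_7). A semisimple Lie algebra decomposes uniquely as the direct sum of simple ideals, one per connected component of its Dynkin diagram, so g ≅ A_3 ⊕ E_7 (dimension 15 + 133 = 148).

type A_3 + type E_7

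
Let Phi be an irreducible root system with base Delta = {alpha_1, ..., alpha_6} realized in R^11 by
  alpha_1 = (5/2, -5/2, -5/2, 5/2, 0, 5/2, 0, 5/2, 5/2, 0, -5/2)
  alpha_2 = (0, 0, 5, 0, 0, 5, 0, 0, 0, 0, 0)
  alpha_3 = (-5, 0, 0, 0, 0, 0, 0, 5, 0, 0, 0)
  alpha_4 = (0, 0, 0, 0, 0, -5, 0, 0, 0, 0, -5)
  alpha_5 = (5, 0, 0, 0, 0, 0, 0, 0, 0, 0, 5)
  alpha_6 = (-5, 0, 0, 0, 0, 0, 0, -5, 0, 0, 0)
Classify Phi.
E_6

Compute the Cartan integers a_ij = 2(alpha_i, alpha_j)/(alpha_j, alpha_j); the resulting 6x6 Cartan matrix is
[[2, 0, 0, 0, 0, -1], [0, 2, 0, -1, 0, 0], [0, 0, 2, 0, -1, 0], [0, -1, 0, 2, -1, 0], [0, 0, -1, -1, 2, -1], [-1, 0, 0, 0, -1, 2]].
All simple roots have the same length, so the diagram is simply laced. The associated Dynkin diagram is a chain of 5 nodes with one extra node attached to the third node from one end (E_6), so the type is E_6.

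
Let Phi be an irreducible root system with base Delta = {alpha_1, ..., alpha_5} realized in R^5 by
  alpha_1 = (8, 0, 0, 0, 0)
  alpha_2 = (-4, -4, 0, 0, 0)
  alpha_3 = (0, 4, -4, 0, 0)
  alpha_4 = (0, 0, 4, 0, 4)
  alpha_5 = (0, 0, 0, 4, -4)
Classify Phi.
C5

Compute the Cartan integers a_ij = 2(alpha_i, alpha_j)/(alpha_j, alpha_j); the resulting 5x5 Cartan matrix is
[[2, -2, 0, 0, 0], [-1, 2, -1, 0, 0], [0, -1, 2, -1, 0], [0, 0, -1, 2, -1], [0, 0, 0, -1, 2]].
The roots have two lengths (squared-length ratio 2:1); the short ones are alpha_{2,3,4,5}. The associated Dynkin diagram is a chain of 5 nodes with a double edge at one end; the terminal node there is the unique long simple root (C_5), so the type is C_5 (the algebra sp(10)).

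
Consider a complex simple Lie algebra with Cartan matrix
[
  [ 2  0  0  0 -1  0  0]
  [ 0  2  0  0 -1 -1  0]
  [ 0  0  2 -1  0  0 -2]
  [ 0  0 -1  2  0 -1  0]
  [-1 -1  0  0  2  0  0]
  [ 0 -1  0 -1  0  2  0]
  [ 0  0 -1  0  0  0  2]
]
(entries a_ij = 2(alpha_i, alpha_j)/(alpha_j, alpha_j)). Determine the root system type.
The matrix has rank 7 with 2's on the diagonal. Reading the off-diagonal entries as Dynkin edges (a single edge where a_ij = a_ji = -1; a double or triple edge where a_ij * a_ji = 2 or 3), the diagram is a chain of 7 nodes with a double edge at one end; the terminal node there is the unique short simple root (B_7). One simple-root ordering that puts it in standard form is (alpha_1, alpha_5, alpha_2, alpha_6, alpha_4, alpha_3, alpha_7). So the algebra is type B_7, i.e. so(15).

B_7 (so(15))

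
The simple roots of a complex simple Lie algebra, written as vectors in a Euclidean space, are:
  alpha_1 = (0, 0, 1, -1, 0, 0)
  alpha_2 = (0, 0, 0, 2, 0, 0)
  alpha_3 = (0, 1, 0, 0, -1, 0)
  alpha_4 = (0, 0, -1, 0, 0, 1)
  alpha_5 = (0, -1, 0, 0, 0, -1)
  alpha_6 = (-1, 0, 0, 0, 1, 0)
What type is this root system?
C_6 (sp(12))

Compute the Cartan integers a_ij = 2(alpha_i, alpha_j)/(alpha_j, alpha_j); the resulting 6x6 Cartan matrix is
[[2, -1, 0, -1, 0, 0], [-2, 2, 0, 0, 0, 0], [0, 0, 2, 0, -1, -1], [-1, 0, 0, 2, -1, 0], [0, 0, -1, -1, 2, 0], [0, 0, -1, 0, 0, 2]].
The roots have two lengths (squared-length ratio 2:1); the short ones are alpha_{1,3,4,5,6}. The associated Dynkin diagram is a chain of 6 nodes with a double edge at one end; the terminal node there is the unique long simple root (C_6), so the type is C_6 (the algebra sp(12)).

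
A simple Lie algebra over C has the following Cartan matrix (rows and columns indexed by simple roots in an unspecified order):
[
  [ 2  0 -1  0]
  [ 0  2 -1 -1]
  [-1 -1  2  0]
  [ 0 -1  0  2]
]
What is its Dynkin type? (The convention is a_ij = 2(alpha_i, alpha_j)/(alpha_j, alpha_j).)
The matrix has rank 4 with 2's on the diagonal. Reading the off-diagonal entries as Dynkin edges (a single edge where a_ij = a_ji = -1; a double or triple edge where a_ij * a_ji = 2 or 3), the diagram is a chain of 4 nodes with single edges (A_4). One simple-root ordering that puts it in standard form is (alpha_1, alpha_3, alpha_2, alpha_4). So the algebra is type A_4, i.e. sl(5).

A4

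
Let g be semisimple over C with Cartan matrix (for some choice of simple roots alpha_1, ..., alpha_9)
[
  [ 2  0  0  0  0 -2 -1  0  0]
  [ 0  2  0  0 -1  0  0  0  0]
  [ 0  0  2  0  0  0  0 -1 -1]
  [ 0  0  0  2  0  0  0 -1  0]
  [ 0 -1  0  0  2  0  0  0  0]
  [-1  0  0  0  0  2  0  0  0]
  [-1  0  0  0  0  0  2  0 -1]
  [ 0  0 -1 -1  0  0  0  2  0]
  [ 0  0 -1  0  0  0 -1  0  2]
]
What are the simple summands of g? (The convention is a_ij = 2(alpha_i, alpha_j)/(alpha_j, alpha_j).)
The diagram associated to this matrix has two connected components: the simple roots {alpha_2, alpha_5} form a chain of 2 nodes with single edges (A_2), and {alpha_1, alpha_3, alpha_4, alpha_6, alpha_7, alpha_8, alpha_9} form a chain of 7 nodes with a double edge at one end; the terminal node there is the unique short simple root (B_7). A semisimple Lie algebra decomposes uniquely as the direct sum of simple ideals, one per connected component of its Dynkin diagram, so g ≅ A_2 ⊕ B_7 (dimension 8 + 105 = 113).

A_2 (sl(3)) ⊕ B_7 (so(15))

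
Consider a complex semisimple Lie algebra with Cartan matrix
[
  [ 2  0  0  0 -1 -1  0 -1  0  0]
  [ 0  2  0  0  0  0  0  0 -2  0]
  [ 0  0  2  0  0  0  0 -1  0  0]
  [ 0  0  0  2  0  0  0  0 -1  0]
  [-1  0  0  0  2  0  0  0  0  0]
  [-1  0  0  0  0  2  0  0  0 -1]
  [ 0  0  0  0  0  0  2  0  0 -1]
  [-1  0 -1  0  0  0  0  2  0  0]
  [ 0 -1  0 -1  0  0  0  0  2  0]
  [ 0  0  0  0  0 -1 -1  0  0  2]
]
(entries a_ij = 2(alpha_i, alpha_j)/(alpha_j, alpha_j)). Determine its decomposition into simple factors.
C3 + E7

The diagram associated to this matrix has two connected components: the simple roots {alpha_2, alpha_4, alpha_9} form a chain of 3 nodes with a double edge at one end; the terminal node there is the unique long simple root (C_3), and {alpha_1, alpha_3, alpha_5, alpha_6, alpha_7, alpha_8, alpha_10} form a chain of 6 nodes with one extra node attached to the third node from one end (E_7). A semisimple Lie algebra decomposes uniquely as the direct sum of simple ideals, one per connected component of its Dynkin diagram, so g ≅ C_3 ⊕ E_7 (dimension 21 + 133 = 154).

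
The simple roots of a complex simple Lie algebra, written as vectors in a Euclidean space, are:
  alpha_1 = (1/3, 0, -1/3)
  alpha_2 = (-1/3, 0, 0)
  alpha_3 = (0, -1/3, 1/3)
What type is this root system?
Compute the Cartan integers a_ij = 2(alpha_i, alpha_j)/(alpha_j, alpha_j); the resulting 3x3 Cartan matrix is
[[2, -2, -1], [-1, 2, 0], [-1, 0, 2]].
The roots have two lengths (squared-length ratio 2:1); the short ones are alpha_{2}. The associated Dynkin diagram is a chain of 3 nodes with a double edge at one end; the terminal node there is the unique short simple root (B_3), so the type is B_3 (the algebra so(7)).

B_3 (so(7))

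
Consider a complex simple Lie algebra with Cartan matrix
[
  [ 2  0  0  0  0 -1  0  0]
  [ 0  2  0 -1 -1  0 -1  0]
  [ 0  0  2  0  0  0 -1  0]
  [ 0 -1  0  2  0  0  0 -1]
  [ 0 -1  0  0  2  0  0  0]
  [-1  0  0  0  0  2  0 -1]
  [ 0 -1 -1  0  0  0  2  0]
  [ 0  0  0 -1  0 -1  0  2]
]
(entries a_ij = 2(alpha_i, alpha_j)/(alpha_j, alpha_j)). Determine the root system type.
The matrix has rank 8 with 2's on the diagonal. Reading the off-diagonal entries as Dynkin edges (a single edge where a_ij = a_ji = -1; a double or triple edge where a_ij * a_ji = 2 or 3), the diagram is a chain of 7 nodes with one extra node attached to the third node from one end (E_8). One simple-root ordering that puts it in standard form is (alpha_3, alpha_5, alpha_7, alpha_2, alpha_4, alpha_8, alpha_6, alpha_1). So the algebra is type E_8.

E8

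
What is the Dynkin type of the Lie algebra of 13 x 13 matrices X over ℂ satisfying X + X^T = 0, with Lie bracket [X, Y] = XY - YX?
B_6 (so(13))

This is so(13) with 13 odd, which has dimension 13(13-1)/2 = 78 and rank (13-1)/2 = 6. In the classification of classical Lie algebras, the orthogonal algebra so(2n+1) in an odd number of variables has type B_n; here n = 6, so the Dynkin diagram is a chain of 6 nodes with a double edge at one end; the terminal node there is the unique short simple root (B_6). Hence the type is B_6.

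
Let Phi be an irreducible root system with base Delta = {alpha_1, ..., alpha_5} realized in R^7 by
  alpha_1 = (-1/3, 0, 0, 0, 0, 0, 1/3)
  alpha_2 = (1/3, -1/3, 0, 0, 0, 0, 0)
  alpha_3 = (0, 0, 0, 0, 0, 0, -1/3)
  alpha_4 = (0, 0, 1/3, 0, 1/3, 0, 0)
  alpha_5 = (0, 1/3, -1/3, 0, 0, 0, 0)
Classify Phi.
Compute the Cartan integers a_ij = 2(alpha_i, alpha_j)/(alpha_j, alpha_j); the resulting 5x5 Cartan matrix is
[[2, -1, -2, 0, 0], [-1, 2, 0, 0, -1], [-1, 0, 2, 0, 0], [0, 0, 0, 2, -1], [0, -1, 0, -1, 2]].
The roots have two lengths (squared-length ratio 2:1); the short ones are alpha_{3}. The associated Dynkin diagram is a chain of 5 nodes with a double edge at one end; the terminal node there is the unique short simple root (B_5), so the type is B_5 (the algebra so(11)).

B_5 (so(11))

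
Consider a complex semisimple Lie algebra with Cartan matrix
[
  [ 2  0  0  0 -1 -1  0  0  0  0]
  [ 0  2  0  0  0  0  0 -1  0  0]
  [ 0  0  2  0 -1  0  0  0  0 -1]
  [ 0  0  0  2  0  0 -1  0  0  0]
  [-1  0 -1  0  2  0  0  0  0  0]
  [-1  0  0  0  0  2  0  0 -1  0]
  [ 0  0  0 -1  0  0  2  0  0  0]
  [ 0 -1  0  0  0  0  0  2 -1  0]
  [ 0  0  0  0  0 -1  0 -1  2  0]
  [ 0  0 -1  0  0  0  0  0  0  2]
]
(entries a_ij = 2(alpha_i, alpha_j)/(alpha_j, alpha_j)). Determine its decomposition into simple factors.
The diagram associated to this matrix has two connected components: the simple roots {alpha_4, alpha_7} form a chain of 2 nodes with single edges (A_2), and {alpha_1, alpha_2, alpha_3, alpha_5, alpha_6, alpha_8, alpha_9, alpha_10} form a chain of 8 nodes with single edges (A_8). A semisimple Lie algebra decomposes uniquely as the direct sum of simple ideals, one per connected component of its Dynkin diagram, so g ≅ A_2 ⊕ A_8 (dimension 8 + 80 = 88).

A_2 + A_8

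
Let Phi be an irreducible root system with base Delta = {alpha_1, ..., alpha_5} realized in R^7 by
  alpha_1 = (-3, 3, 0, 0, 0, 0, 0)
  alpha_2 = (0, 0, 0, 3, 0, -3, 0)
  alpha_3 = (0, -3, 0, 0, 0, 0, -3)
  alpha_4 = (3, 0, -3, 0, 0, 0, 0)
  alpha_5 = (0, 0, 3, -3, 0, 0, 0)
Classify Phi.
A5

Compute the Cartan integers a_ij = 2(alpha_i, alpha_j)/(alpha_j, alpha_j); the resulting 5x5 Cartan matrix is
[[2, 0, -1, -1, 0], [0, 2, 0, 0, -1], [-1, 0, 2, 0, 0], [-1, 0, 0, 2, -1], [0, -1, 0, -1, 2]].
All simple roots have the same length, so the diagram is simply laced. The associated Dynkin diagram is a chain of 5 nodes with single edges (A_5), so the type is A_5 (the algebra sl(6)).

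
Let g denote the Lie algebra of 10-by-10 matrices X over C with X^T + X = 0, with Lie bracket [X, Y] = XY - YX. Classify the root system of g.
type D_5

This is so(10) with 10 even, which has dimension 10(10-1)/2 = 45 and rank 10/2 = 5. In the classification of classical Lie algebras, the orthogonal algebra so(2n) in an even number of variables has type D_n; here n = 5, so the Dynkin diagram is a chain of 3 nodes with a fork of two nodes at one end (D_5). Hence the type is D_5.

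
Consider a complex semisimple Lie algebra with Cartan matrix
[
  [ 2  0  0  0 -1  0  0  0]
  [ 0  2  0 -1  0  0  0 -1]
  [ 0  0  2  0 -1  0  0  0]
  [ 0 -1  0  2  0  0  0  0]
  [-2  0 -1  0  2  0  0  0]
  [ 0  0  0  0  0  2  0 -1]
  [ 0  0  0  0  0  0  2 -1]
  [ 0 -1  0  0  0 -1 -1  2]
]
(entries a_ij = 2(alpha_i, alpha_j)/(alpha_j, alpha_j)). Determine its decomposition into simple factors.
B_3 + D_5

The diagram associated to this matrix has two connected components: the simple roots {alpha_1, alpha_3, alpha_5} form a chain of 3 nodes with a double edge at one end; the terminal node there is the unique short simple root (B_3), and {alpha_2, alpha_4, alpha_6, alpha_7, alpha_8} form a chain of 3 nodes with a fork of two nodes at one end (D_5). A semisimple Lie algebra decomposes uniquely as the direct sum of simple ideals, one per connected component of its Dynkin diagram, so g ≅ B_3 ⊕ D_5 (dimension 21 + 45 = 66).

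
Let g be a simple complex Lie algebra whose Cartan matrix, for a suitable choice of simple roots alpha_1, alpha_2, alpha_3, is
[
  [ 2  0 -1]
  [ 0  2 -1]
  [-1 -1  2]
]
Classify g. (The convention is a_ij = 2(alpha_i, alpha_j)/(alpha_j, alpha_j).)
A3

The matrix has rank 3 with 2's on the diagonal. Reading the off-diagonal entries as Dynkin edges (a single edge where a_ij = a_ji = -1; a double or triple edge where a_ij * a_ji = 2 or 3), the diagram is a chain of 3 nodes with single edges (A_3). One simple-root ordering that puts it in standard form is (alpha_1, alpha_3, alpha_2). So the algebra is type A_3, i.e. sl(4).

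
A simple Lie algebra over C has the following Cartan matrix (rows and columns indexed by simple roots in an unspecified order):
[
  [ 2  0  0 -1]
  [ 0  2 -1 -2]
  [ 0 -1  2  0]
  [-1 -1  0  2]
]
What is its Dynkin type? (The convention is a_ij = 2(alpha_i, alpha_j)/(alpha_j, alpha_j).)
F_4

The matrix has rank 4 with 2's on the diagonal. Reading the off-diagonal entries as Dynkin edges (a single edge where a_ij = a_ji = -1; a double or triple edge where a_ij * a_ji = 2 or 3), the diagram is a chain of 4 nodes with a double edge between the middle two (F_4). One simple-root ordering that puts it in standard form is (alpha_3, alpha_2, alpha_4, alpha_1). So the algebra is type F_4.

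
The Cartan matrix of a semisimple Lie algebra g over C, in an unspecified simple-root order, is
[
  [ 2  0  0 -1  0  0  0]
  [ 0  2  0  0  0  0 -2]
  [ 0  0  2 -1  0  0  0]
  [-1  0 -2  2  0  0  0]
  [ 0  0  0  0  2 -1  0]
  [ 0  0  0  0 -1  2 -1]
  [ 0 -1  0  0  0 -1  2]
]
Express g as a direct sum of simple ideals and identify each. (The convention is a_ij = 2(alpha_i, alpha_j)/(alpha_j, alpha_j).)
B_3 (so(7)) ⊕ C_4 (sp(8))

The diagram associated to this matrix has two connected components: the simple roots {alpha_1, alpha_3, alpha_4} form a chain of 3 nodes with a double edge at one end; the terminal node there is the unique short simple root (B_3), and {alpha_2, alpha_5, alpha_6, alpha_7} form a chain of 4 nodes with a double edge at one end; the terminal node there is the unique long simple root (C_4). A semisimple Lie algebra decomposes uniquely as the direct sum of simple ideals, one per connected component of its Dynkin diagram, so g ≅ B_3 ⊕ C_4 (dimension 21 + 36 = 57).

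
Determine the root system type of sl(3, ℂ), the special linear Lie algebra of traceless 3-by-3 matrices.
A2

This is sl(3), which has dimension 3^2 - 1 = 8 and rank 3 - 1 = 2 (a Cartan subalgebra is the diagonal traceless matrices). In the classification of classical Lie algebras, the special linear algebra sl(n+1) has type A_n; here n = 2, so the Dynkin diagram is a chain of 2 nodes with single edges (A_2). Hence the type is A_2.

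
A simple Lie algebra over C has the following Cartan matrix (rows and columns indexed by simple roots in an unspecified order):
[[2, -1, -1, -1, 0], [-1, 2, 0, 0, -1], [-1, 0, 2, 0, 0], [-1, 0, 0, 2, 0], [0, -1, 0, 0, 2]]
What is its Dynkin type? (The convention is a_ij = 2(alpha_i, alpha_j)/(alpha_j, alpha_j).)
D_5 (so(10))

The matrix has rank 5 with 2's on the diagonal. Reading the off-diagonal entries as Dynkin edges (a single edge where a_ij = a_ji = -1; a double or triple edge where a_ij * a_ji = 2 or 3), the diagram is a chain of 3 nodes with a fork of two nodes at one end (D_5). One simple-root ordering that puts it in standard form is (alpha_5, alpha_2, alpha_1, alpha_3, alpha_4). So the algebra is type D_5, i.e. so(10).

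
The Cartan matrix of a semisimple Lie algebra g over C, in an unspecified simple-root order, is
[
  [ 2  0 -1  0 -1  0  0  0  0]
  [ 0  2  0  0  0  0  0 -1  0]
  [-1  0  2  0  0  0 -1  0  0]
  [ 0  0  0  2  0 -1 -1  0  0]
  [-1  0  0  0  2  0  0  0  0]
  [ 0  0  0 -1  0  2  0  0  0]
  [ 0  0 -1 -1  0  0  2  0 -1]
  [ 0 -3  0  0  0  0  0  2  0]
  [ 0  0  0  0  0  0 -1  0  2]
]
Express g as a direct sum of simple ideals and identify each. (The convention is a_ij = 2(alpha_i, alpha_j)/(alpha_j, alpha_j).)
The diagram associated to this matrix has two connected components: the simple roots {alpha_1, alpha_3, alpha_4, alpha_5, alpha_6, alpha_7, alpha_9} form a chain of 6 nodes with one extra node attached to the third node from one end (E_7), and {alpha_2, alpha_8} form two nodes joined by a triple edge (G_2). A semisimple Lie algebra decomposes uniquely as the direct sum of simple ideals, one per connected component of its Dynkin diagram, so g ≅ E_7 ⊕ G_2 (dimension 133 + 14 = 147).

type E_7 ⊕ type G_2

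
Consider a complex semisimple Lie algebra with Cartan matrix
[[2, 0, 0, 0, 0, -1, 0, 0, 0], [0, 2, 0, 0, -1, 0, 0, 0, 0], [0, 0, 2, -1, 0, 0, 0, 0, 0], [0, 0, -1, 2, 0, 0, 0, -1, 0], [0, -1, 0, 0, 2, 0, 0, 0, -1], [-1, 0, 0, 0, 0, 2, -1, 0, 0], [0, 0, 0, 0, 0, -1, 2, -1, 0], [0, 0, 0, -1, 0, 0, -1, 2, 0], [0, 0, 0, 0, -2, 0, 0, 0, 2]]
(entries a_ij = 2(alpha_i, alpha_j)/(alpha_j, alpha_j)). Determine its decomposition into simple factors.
The diagram associated to this matrix has two connected components: the simple roots {alpha_1, alpha_3, alpha_4, alpha_6, alpha_7, alpha_8} form a chain of 6 nodes with single edges (A_6), and {alpha_2, alpha_5, alpha_9} form a chain of 3 nodes with a double edge at one end; the terminal node there is the unique long simple root (C_3). A semisimple Lie algebra decomposes uniquely as the direct sum of simple ideals, one per connected component of its Dynkin diagram, so g ≅ A_6 ⊕ C_3 (dimension 48 + 21 = 69).

type A_6 + type C_3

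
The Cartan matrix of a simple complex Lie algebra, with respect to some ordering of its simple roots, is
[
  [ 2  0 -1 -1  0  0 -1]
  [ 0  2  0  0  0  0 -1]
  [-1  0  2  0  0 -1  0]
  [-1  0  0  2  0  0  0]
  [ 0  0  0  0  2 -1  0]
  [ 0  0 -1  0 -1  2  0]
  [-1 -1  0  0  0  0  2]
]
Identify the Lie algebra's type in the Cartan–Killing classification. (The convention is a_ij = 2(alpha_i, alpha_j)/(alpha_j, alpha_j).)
The matrix has rank 7 with 2's on the diagonal. Reading the off-diagonal entries as Dynkin edges (a single edge where a_ij = a_ji = -1; a double or triple edge where a_ij * a_ji = 2 or 3), the diagram is a chain of 6 nodes with one extra node attached to the third node from one end (E_7). One simple-root ordering that puts it in standard form is (alpha_2, alpha_4, alpha_7, alpha_1, alpha_3, alpha_6, alpha_5). So the algebra is type E_7.

type E_7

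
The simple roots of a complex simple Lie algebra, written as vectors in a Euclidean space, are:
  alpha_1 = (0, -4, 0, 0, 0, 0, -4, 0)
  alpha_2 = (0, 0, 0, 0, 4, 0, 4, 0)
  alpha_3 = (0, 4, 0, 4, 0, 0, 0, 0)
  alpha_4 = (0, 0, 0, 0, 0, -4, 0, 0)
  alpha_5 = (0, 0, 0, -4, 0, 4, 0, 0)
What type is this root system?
Compute the Cartan integers a_ij = 2(alpha_i, alpha_j)/(alpha_j, alpha_j); the resulting 5x5 Cartan matrix is
[[2, -1, -1, 0, 0], [-1, 2, 0, 0, 0], [-1, 0, 2, 0, -1], [0, 0, 0, 2, -1], [0, 0, -1, -2, 2]].
The roots have two lengths (squared-length ratio 2:1); the short ones are alpha_{4}. The associated Dynkin diagram is a chain of 5 nodes with a double edge at one end; the terminal node there is the unique short simple root (B_5), so the type is B_5 (the algebra so(11)).

B5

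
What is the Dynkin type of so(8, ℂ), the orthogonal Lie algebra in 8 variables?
D4

This is so(8) with 8 even, which has dimension 8(8-1)/2 = 28 and rank 8/2 = 4. In the classification of classical Lie algebras, the orthogonal algebra so(2n) in an even number of variables has type D_n; here n = 4, so the Dynkin diagram is a chain of 2 nodes with a fork of two nodes at one end (D_4). Hence the type is D_4.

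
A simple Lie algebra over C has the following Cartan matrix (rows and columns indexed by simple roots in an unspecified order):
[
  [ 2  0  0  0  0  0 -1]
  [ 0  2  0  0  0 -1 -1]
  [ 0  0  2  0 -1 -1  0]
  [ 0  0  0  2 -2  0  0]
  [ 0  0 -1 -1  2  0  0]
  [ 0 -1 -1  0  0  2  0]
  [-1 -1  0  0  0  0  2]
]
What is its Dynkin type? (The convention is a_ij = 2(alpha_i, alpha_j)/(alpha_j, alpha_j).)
The matrix has rank 7 with 2's on the diagonal. Reading the off-diagonal entries as Dynkin edges (a single edge where a_ij = a_ji = -1; a double or triple edge where a_ij * a_ji = 2 or 3), the diagram is a chain of 7 nodes with a double edge at one end; the terminal node there is the unique long simple root (C_7). One simple-root ordering that puts it in standard form is (alpha_1, alpha_7, alpha_2, alpha_6, alpha_3, alpha_5, alpha_4). So the algebra is type C_7, i.e. sp(14).

C_7 (sp(14))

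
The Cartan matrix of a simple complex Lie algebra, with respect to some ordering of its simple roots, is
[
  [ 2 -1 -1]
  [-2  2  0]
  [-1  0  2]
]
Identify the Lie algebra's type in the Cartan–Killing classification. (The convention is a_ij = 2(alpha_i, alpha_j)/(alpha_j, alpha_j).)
The matrix has rank 3 with 2's on the diagonal. Reading the off-diagonal entries as Dynkin edges (a single edge where a_ij = a_ji = -1; a double or triple edge where a_ij * a_ji = 2 or 3), the diagram is a chain of 3 nodes with a double edge at one end; the terminal node there is the unique long simple root (C_3). One simple-root ordering that puts it in standard form is (alpha_3, alpha_1, alpha_2). So the algebra is type C_3, i.e. sp(6).

C3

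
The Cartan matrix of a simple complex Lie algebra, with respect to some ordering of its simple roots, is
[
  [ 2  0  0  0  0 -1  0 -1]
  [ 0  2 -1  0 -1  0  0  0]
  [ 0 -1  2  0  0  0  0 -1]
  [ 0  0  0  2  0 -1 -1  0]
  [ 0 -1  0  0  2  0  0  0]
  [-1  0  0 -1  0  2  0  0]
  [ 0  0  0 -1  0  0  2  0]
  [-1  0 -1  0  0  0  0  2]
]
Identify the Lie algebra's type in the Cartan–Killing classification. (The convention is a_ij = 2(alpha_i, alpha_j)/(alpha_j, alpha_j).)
A_8

The matrix has rank 8 with 2's on the diagonal. Reading the off-diagonal entries as Dynkin edges (a single edge where a_ij = a_ji = -1; a double or triple edge where a_ij * a_ji = 2 or 3), the diagram is a chain of 8 nodes with single edges (A_8). One simple-root ordering that puts it in standard form is (alpha_5, alpha_2, alpha_3, alpha_8, alpha_1, alpha_6, alpha_4, alpha_7). So the algebra is type A_8, i.e. sl(9).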